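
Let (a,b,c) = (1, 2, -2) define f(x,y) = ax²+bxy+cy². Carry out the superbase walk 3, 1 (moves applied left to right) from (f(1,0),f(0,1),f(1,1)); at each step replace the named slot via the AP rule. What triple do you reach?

start (1,-2,1) = (f(1,0),f(0,1),f(1,1))
replace slot 3: 2·(1+(-2)) − 1 = -3 → (1,-2,-3)
replace slot 1: 2·((-2)+(-3)) − 1 = -11 → (-11,-2,-3)

-11,-2,-3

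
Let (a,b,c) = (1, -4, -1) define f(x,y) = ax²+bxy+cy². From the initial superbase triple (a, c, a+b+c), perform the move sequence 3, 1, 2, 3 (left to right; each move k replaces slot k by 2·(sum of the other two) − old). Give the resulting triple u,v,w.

start (1,-1,-4) = (f(1,0),f(0,1),f(1,1))
replace slot 3: 2·(1+(-1)) − (-4) = 4 → (1,-1,4)
replace slot 1: 2·((-1)+4) − 1 = 5 → (5,-1,4)
replace slot 2: 2·(5+4) − (-1) = 19 → (5,19,4)
replace slot 3: 2·(5+19) − 4 = 44 → (5,19,44)

5,19,44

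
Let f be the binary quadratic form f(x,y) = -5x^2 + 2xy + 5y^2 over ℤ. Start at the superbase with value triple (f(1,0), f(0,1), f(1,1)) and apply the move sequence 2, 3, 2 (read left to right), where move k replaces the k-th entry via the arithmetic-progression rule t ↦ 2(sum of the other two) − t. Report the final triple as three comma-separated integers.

start (-5,5,2) = (f(1,0),f(0,1),f(1,1))
replace slot 2: 2·((-5)+2) − 5 = -11 → (-5,-11,2)
replace slot 3: 2·((-5)+(-11)) − 2 = -34 → (-5,-11,-34)
replace slot 2: 2·((-5)+(-34)) − (-11) = -67 → (-5,-67,-34)

-5,-67,-34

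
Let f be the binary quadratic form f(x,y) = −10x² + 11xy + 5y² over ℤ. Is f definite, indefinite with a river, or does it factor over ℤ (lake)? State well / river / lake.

D = b²−4ac = 11² − 4·(-10)·5 = 321
D > 0 non-square ⇒ indefinite ⇒ periodic river

river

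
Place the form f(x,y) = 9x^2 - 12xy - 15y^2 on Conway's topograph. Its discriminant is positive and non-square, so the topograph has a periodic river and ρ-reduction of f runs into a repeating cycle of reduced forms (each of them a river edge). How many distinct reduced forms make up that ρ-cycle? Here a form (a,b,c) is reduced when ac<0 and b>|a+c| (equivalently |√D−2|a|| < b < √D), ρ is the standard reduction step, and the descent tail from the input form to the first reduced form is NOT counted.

D = 684, ⌊√D⌋ = 26
descent: ρ → (-15,12,9)  [lands on river]
river: ρ → (9,24,-3)
river: ρ → (-3,24,9)
river: ρ → (9,12,-15)
river: ρ → (-15,18,6)
river: ρ → (6,18,-15)
ρ-cycle length = 6 (tail of 1 descent step not counted)

6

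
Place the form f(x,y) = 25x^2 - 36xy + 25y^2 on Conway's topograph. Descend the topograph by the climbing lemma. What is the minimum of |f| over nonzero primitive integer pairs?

translate: b→14 (≡-36 mod 50), so (25,-36,25)→(25,14,14)
flip: (25,14,14)→(14,-14,25)
translate: b→14 (≡-14 mod 28), so (14,-14,25)→(14,14,25)
reduced (well bottom): (14,14,25) with a≤c, −a<b≤a
well minimum = a = 14

14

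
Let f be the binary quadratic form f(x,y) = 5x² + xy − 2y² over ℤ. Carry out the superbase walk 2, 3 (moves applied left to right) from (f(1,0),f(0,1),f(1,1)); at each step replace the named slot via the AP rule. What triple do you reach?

start (5,-2,4) = (f(1,0),f(0,1),f(1,1))
replace slot 2: 2·(5+4) − (-2) = 20 → (5,20,4)
replace slot 3: 2·(5+20) − 4 = 46 → (5,20,46)

5,20,46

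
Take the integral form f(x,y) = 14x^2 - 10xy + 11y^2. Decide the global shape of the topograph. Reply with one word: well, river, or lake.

D = b²−4ac = (-10)² − 4·14·11 = -516
D < 0 ⇒ definite ⇒ every region one sign ⇒ single well

well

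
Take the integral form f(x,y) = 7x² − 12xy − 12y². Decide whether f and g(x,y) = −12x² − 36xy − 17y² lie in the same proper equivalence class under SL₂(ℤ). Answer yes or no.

D₁ = 480, D₂ = 480
river cycle of f (length 4): (-12, 12, 7), (7, 16, -8), (-8, 16, 7), (7, 12, -12)
river cycle of g (length 4): (7, 12, -12), (-12, 12, 7), (7, 16, -8), (-8, 16, 7)
cycles coincide ⇒ equivalent

yes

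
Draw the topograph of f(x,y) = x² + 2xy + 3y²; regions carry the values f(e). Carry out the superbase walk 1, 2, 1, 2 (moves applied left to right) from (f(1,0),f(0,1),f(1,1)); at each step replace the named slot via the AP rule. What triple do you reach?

start (1,3,6) = (f(1,0),f(0,1),f(1,1))
replace slot 1: 2·(3+6) − 1 = 17 → (17,3,6)
replace slot 2: 2·(17+6) − 3 = 43 → (17,43,6)
replace slot 1: 2·(43+6) − 17 = 81 → (81,43,6)
replace slot 2: 2·(81+6) − 43 = 131 → (81,131,6)

81,131,6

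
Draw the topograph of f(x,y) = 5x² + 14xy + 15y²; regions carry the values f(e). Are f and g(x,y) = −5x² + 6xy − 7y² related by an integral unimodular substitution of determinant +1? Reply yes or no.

D₁ = -104, D₂ = -104
f: translate: b→4 (≡14 mod 10), so (5,14,15)→(5,4,6)
f: reduced (well bottom): (5,4,6) with a≤c, −a<b≤a
g is negative-definite; reduce −g:
−g: translate: b→4 (≡-6 mod 10), so (5,-6,7)→(5,4,6)
−g: reduced (well bottom): (5,4,6) with a≤c, −a<b≤a
flip sign back: reduced form of g is (-5,-4,-6)
reduced forms (5, 4, 6) vs (-5, -4, -6) ⇒ inequivalent

no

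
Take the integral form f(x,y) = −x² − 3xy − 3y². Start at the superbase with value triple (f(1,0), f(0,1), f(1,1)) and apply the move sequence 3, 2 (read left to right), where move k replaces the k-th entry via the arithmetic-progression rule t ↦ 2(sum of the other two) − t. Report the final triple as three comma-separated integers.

start (-1,-3,-7) = (f(1,0),f(0,1),f(1,1))
replace slot 3: 2·((-1)+(-3)) − (-7) = -1 → (-1,-3,-1)
replace slot 2: 2·((-1)+(-1)) − (-3) = -1 → (-1,-1,-1)

-1,-1,-1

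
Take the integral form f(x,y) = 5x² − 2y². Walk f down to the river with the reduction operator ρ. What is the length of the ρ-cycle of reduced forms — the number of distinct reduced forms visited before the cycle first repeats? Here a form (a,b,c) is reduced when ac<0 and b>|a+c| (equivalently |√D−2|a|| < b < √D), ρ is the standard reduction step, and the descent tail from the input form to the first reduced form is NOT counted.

D = 40, ⌊√D⌋ = 6
descent: ρ → (-2,4,3)  [lands on river]
river: ρ → (3,2,-3)
river: ρ → (-3,4,2)
river: ρ → (2,4,-3)
river: ρ → (-3,2,3)
river: ρ → (3,4,-2)
ρ-cycle length = 6 (tail of 1 descent step not counted)

6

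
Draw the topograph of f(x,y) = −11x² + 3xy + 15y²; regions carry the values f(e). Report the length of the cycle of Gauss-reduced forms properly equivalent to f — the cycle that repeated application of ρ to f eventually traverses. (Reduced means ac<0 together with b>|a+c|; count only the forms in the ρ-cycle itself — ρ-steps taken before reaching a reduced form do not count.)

D = 669, ⌊√D⌋ = 25
descent: ρ → (15,-3,-11)
descent: ρ → (-11,25,1)  [lands on river]
river: ρ → (1,25,-11)
river: ρ → (-11,19,7)
river: ρ → (7,23,-5)
river: ρ → (-5,17,19)
river: ρ → (19,21,-3)
river: ρ → (-3,21,19)
river: ρ → (19,17,-5)
river: ρ → (-5,23,7)
river: ρ → (7,19,-11)
ρ-cycle length = 10 (tail of 2 descent steps not counted)

10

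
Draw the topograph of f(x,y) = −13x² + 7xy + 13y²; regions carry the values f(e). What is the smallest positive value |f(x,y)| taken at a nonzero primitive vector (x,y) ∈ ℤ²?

river: ρ → (13,19,-7)
river: ρ → (-7,23,7)
river: ρ → (7,19,-13)
river: ρ → (-13,7,13)
closes: descent 0, river 4
min |a| on river = 7

7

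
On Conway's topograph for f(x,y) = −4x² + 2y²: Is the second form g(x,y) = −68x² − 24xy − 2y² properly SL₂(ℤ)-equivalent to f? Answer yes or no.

D₁ = 32, D₂ = 32
river cycle of f (length 2): (2, 4, -2), (-2, 4, 2)
river cycle of g (length 2): (-2, 4, 2), (2, 4, -2)
cycles coincide ⇒ equivalent

yes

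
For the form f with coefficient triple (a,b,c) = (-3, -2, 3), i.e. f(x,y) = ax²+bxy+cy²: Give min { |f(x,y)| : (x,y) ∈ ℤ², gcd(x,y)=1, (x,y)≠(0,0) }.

descent: ρ → (3,2,-3)  [lands on river]
river: ρ → (-3,4,2)
river: ρ → (2,4,-3)
river: ρ → (-3,2,3)
river: ρ → (3,4,-2)
river: ρ → (-2,4,3)
closes: descent 1, river 6
min |a| on river = 2

2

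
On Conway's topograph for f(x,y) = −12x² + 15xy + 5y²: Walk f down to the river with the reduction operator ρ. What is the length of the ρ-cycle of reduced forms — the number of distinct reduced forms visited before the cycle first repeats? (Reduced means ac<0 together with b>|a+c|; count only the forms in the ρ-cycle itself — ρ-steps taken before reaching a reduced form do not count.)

D = 465, ⌊√D⌋ = 21
river: ρ → (5,15,-12)
river: ρ → (-12,9,8)
river: ρ → (8,7,-13)
river: ρ → (-13,19,2)
river: ρ → (2,21,-3)
river: ρ → (-3,21,2)
river: ρ → (2,19,-13)
river: ρ → (-13,7,8)
river: ρ → (8,9,-12)
river: ρ → (-12,15,5)
ρ-cycle length = 10 (tail of 0 descent steps not counted)

10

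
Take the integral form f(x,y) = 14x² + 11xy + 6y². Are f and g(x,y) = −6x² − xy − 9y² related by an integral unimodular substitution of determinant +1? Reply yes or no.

D₁ = -215, D₂ = -215
f: flip: (14,11,6)→(6,-11,14)
f: translate: b→1 (≡-11 mod 12), so (6,-11,14)→(6,1,9)
f: reduced (well bottom): (6,1,9) with a≤c, −a<b≤a
g is negative-definite; reduce −g:
−g: reduced (well bottom): (6,1,9) with a≤c, −a<b≤a
flip sign back: reduced form of g is (-6,-1,-9)
reduced forms (6, 1, 9) vs (-6, -1, -9) ⇒ inequivalent

no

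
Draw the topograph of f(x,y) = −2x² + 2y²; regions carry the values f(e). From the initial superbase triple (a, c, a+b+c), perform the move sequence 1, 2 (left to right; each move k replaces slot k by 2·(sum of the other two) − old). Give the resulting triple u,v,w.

start (-2,2,0) = (f(1,0),f(0,1),f(1,1))
replace slot 1: 2·(2+0) − (-2) = 6 → (6,2,0)
replace slot 2: 2·(6+0) − 2 = 10 → (6,10,0)

6,10,0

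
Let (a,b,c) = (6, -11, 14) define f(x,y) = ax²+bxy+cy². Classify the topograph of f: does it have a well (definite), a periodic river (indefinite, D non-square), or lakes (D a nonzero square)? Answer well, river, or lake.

D = b²−4ac = (-11)² − 4·6·14 = -215
D < 0 ⇒ definite ⇒ every region one sign ⇒ single well

well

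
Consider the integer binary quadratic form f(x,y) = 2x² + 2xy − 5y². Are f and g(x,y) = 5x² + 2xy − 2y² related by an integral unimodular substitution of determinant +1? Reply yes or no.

D₁ = 44, D₂ = 44
river cycle of f (length 2): (2, 6, -1), (-1, 6, 2)
river cycle of g (length 2): (-2, 6, 1), (1, 6, -2)
cycles differ ⇒ inequivalent

no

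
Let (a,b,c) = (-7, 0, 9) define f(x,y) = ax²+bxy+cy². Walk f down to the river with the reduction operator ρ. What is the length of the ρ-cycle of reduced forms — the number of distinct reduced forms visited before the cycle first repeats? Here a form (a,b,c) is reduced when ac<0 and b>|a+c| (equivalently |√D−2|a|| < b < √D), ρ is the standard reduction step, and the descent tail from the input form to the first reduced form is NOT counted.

D = 252, ⌊√D⌋ = 15
descent: ρ → (9,0,-7)
descent: ρ → (-7,14,2)  [lands on river]
river: ρ → (2,14,-7)
ρ-cycle length = 2 (tail of 2 descent steps not counted)

2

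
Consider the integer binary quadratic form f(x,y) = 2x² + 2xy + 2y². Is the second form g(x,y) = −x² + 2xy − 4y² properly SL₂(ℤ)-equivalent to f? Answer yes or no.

D₁ = -12, D₂ = -12
f: reduced (well bottom): (2,2,2) with a≤c, −a<b≤a
g is negative-definite; reduce −g:
−g: translate: b→0 (≡-2 mod 2), so (1,-2,4)→(1,0,3)
−g: reduced (well bottom): (1,0,3) with a≤c, −a<b≤a
flip sign back: reduced form of g is (-1,0,-3)
reduced forms (2, 2, 2) vs (-1, 0, -3) ⇒ inequivalent

no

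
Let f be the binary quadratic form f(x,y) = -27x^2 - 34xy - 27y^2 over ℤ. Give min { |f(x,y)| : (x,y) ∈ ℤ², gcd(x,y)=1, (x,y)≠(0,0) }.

translate: b→-20 (≡34 mod 54), so (27,34,27)→(27,-20,20)
flip: (27,-20,20)→(20,20,27)
reduced (well bottom): (20,20,27) with a≤c, −a<b≤a
well minimum |f| = |-20| = 20 (negative-definite)

20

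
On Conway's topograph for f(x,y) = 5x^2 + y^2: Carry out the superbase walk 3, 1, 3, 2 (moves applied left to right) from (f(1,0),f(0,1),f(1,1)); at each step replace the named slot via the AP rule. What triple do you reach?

start (5,1,6) = (f(1,0),f(0,1),f(1,1))
replace slot 3: 2·(5+1) − 6 = 6 → (5,1,6)
replace slot 1: 2·(1+6) − 5 = 9 → (9,1,6)
replace slot 3: 2·(9+1) − 6 = 14 → (9,1,14)
replace slot 2: 2·(9+14) − 1 = 45 → (9,45,14)

9,45,14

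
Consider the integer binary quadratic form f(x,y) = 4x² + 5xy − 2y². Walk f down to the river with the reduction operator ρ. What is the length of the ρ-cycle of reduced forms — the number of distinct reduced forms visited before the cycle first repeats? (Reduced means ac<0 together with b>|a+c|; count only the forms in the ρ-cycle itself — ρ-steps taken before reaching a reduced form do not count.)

D = 57, ⌊√D⌋ = 7
river: ρ → (-2,7,1)
river: ρ → (1,7,-2)
river: ρ → (-2,5,4)
river: ρ → (4,3,-3)
river: ρ → (-3,3,4)
river: ρ → (4,5,-2)
ρ-cycle length = 6 (tail of 0 descent steps not counted)

6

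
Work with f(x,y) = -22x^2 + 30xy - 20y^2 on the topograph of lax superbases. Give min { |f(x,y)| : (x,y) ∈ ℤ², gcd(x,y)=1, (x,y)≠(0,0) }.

translate: b→14 (≡-30 mod 44), so (22,-30,20)→(22,14,12)
flip: (22,14,12)→(12,-14,22)
translate: b→10 (≡-14 mod 24), so (12,-14,22)→(12,10,20)
reduced (well bottom): (12,10,20) with a≤c, −a<b≤a
well minimum |f| = |-12| = 12 (negative-definite)

12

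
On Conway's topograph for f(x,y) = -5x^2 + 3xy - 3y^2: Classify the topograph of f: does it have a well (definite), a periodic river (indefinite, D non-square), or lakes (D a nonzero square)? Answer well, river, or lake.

D = b²−4ac = 3² − 4·(-5)·(-3) = -51
D < 0 ⇒ definite ⇒ every region one sign ⇒ single well

well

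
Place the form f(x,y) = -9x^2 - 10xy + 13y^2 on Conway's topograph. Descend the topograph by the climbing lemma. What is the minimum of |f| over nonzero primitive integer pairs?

descent: ρ → (13,10,-9)  [lands on river]
river: ρ → (-9,8,14)
river: ρ → (14,20,-3)
river: ρ → (-3,22,7)
river: ρ → (7,20,-6)
river: ρ → (-6,16,13)
closes: descent 1, river 6
min |a| on river = 3

3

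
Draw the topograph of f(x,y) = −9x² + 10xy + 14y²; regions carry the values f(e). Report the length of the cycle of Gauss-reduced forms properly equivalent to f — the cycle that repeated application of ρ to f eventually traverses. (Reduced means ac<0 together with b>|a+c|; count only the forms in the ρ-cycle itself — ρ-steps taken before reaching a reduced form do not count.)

D = 604, ⌊√D⌋ = 24
river: ρ → (14,18,-5)
river: ρ → (-5,22,6)
river: ρ → (6,14,-17)
river: ρ → (-17,20,3)
river: ρ → (3,22,-10)
river: ρ → (-10,18,7)
river: ρ → (7,24,-1)
river: ρ → (-1,24,7)
river: ρ → (7,18,-10)
river: ρ → (-10,22,3)
river: ρ → (3,20,-17)
river: ρ → (-17,14,6)
river: ρ → (6,22,-5)
river: ρ → (-5,18,14)
river: ρ → (14,10,-9)
river: ρ → (-9,8,15)
river: ρ → (15,22,-2)
river: ρ → (-2,22,15)
river: ρ → (15,8,-9)
river: ρ → (-9,10,14)
ρ-cycle length = 20 (tail of 0 descent steps not counted)

20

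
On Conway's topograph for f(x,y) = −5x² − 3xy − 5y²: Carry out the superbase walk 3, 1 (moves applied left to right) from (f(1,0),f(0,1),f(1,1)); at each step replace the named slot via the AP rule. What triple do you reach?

start (-5,-5,-13) = (f(1,0),f(0,1),f(1,1))
replace slot 3: 2·((-5)+(-5)) − (-13) = -7 → (-5,-5,-7)
replace slot 1: 2·((-5)+(-7)) − (-5) = -19 → (-19,-5,-7)

-19,-5,-7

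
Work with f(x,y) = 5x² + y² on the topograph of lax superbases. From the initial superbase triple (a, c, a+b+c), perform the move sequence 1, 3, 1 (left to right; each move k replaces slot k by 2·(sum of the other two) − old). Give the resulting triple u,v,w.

start (5,1,6) = (f(1,0),f(0,1),f(1,1))
replace slot 1: 2·(1+6) − 5 = 9 → (9,1,6)
replace slot 3: 2·(9+1) − 6 = 14 → (9,1,14)
replace slot 1: 2·(1+14) − 9 = 21 → (21,1,14)

21,1,14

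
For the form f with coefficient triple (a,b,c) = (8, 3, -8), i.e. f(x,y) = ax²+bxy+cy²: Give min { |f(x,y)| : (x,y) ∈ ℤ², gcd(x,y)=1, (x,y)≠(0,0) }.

river: ρ → (-8,13,3)
river: ρ → (3,11,-12)
river: ρ → (-12,13,2)
river: ρ → (2,15,-5)
river: ρ → (-5,15,2)
river: ρ → (2,13,-12)
river: ρ → (-12,11,3)
river: ρ → (3,13,-8)
river: ρ → (-8,3,8)
river: ρ → (8,13,-3)
river: ρ → (-3,11,12)
river: ρ → (12,13,-2)
river: ρ → (-2,15,5)
river: ρ → (5,15,-2)
river: ρ → (-2,13,12)
river: ρ → (12,11,-3)
river: ρ → (-3,13,8)
river: ρ → (8,3,-8)
closes: descent 0, river 18
min |a| on river = 2

2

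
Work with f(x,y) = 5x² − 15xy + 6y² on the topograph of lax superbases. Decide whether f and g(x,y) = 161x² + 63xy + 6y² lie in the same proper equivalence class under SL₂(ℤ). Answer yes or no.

D₁ = 105, D₂ = 105
river cycle of f (length 6): (6, 3, -4), (-4, 5, 5), (5, 5, -4), (-4, 3, 6), (6, 9, -1), (-1, 9, 6)
river cycle of g (length 6): (6, 9, -1), (-1, 9, 6), (6, 3, -4), (-4, 5, 5), (5, 5, -4), (-4, 3, 6)
cycles coincide ⇒ equivalent

yes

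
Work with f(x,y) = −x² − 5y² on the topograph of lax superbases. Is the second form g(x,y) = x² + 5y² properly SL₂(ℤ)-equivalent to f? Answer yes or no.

D₁ = -20, D₂ = -20
f is negative-definite; reduce −f:
−f: reduced (well bottom): (1,0,5) with a≤c, −a<b≤a
flip sign back: reduced form of f is (-1,0,-5)
g: reduced (well bottom): (1,0,5) with a≤c, −a<b≤a
reduced forms (-1, 0, -5) vs (1, 0, 5) ⇒ inequivalent

no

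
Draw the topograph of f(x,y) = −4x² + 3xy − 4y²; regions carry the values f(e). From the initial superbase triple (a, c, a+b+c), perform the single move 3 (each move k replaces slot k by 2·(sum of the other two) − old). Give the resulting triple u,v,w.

start (-4,-4,-5) = (f(1,0),f(0,1),f(1,1))
replace slot 3: 2·((-4)+(-4)) − (-5) = -11 → (-4,-4,-11)

-4,-4,-11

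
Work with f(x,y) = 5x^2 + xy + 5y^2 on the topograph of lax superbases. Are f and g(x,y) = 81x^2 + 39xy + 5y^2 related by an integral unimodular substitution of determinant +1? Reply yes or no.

D₁ = -99, D₂ = -99
f: reduced (well bottom): (5,1,5) with a≤c, −a<b≤a
g: flip: (81,39,5)→(5,-39,81)
g: translate: b→1 (≡-39 mod 10), so (5,-39,81)→(5,1,5)
g: reduced (well bottom): (5,1,5) with a≤c, −a<b≤a
reduced forms (5, 1, 5) vs (5, 1, 5) ⇒ equivalent

yes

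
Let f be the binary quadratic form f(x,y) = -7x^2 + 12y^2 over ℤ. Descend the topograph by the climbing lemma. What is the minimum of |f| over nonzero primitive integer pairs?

descent: ρ → (12,0,-7)
descent: ρ → (-7,14,5)  [lands on river]
river: ρ → (5,16,-4)
river: ρ → (-4,16,5)
river: ρ → (5,14,-7)
closes: descent 2, river 4
min |a| on river = 4

4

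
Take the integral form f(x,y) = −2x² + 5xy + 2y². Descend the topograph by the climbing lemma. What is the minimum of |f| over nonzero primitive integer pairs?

river: ρ → (2,3,-4)
river: ρ → (-4,5,1)
river: ρ → (1,5,-4)
river: ρ → (-4,3,2)
river: ρ → (2,5,-2)
river: ρ → (-2,3,4)
river: ρ → (4,5,-1)
river: ρ → (-1,5,4)
river: ρ → (4,3,-2)
river: ρ → (-2,5,2)
closes: descent 0, river 10
min |a| on river = 1

1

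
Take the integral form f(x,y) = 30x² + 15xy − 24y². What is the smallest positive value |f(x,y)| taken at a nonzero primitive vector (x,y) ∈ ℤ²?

river: ρ → (-24,33,21)
river: ρ → (21,51,-6)
river: ρ → (-6,45,45)
river: ρ → (45,45,-6)
river: ρ → (-6,51,21)
river: ρ → (21,33,-24)
river: ρ → (-24,15,30)
river: ρ → (30,45,-9)
river: ρ → (-9,45,30)
river: ρ → (30,15,-24)
closes: descent 0, river 10
min |a| on river = 6

6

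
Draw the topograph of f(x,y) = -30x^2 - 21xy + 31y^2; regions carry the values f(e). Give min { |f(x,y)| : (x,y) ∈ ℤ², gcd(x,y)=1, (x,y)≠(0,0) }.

descent: ρ → (31,21,-30)  [lands on river]
river: ρ → (-30,39,22)
river: ρ → (22,49,-20)
river: ρ → (-20,31,40)
river: ρ → (40,49,-11)
river: ρ → (-11,61,10)
river: ρ → (10,59,-17)
river: ρ → (-17,43,34)
river: ρ → (34,25,-26)
river: ρ → (-26,27,33)
river: ρ → (33,39,-20)
river: ρ → (-20,41,31)
closes: descent 1, river 12
min |a| on river = 10

10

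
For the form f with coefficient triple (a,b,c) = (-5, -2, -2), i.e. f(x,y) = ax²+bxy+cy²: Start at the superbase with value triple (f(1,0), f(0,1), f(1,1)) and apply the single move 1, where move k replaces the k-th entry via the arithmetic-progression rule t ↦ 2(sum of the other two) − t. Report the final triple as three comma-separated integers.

start (-5,-2,-9) = (f(1,0),f(0,1),f(1,1))
replace slot 1: 2·((-2)+(-9)) − (-5) = -17 → (-17,-2,-9)

-17,-2,-9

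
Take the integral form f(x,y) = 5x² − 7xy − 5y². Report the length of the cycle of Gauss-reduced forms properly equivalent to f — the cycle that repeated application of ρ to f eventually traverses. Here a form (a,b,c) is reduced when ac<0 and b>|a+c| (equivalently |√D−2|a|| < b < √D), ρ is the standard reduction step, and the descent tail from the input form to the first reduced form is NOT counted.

D = 149, ⌊√D⌋ = 12
descent: ρ → (-5,7,5)  [lands on river]
river: ρ → (5,3,-7)
river: ρ → (-7,11,1)
river: ρ → (1,11,-7)
river: ρ → (-7,3,5)
river: ρ → (5,7,-5)
river: ρ → (-5,3,7)
river: ρ → (7,11,-1)
river: ρ → (-1,11,7)
river: ρ → (7,3,-5)
ρ-cycle length = 10 (tail of 1 descent step not counted)

10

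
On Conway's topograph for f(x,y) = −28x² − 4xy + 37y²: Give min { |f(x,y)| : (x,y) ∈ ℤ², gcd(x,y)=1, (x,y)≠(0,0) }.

descent: ρ → (37,4,-28)
descent: ρ → (-28,52,13)  [lands on river]
river: ρ → (13,52,-28)
river: ρ → (-28,60,5)
river: ρ → (5,60,-28)
closes: descent 2, river 4
min |a| on river = 5

5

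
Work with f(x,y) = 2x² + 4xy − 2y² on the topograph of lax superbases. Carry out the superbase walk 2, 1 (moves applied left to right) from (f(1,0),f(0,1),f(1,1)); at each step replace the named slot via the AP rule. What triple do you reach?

start (2,-2,4) = (f(1,0),f(0,1),f(1,1))
replace slot 2: 2·(2+4) − (-2) = 14 → (2,14,4)
replace slot 1: 2·(14+4) − 2 = 34 → (34,14,4)

34,14,4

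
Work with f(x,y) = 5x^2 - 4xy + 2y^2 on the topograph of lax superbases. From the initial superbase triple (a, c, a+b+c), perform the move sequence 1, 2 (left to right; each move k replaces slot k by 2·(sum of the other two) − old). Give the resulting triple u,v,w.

start (5,2,3) = (f(1,0),f(0,1),f(1,1))
replace slot 1: 2·(2+3) − 5 = 5 → (5,2,3)
replace slot 2: 2·(5+3) − 2 = 14 → (5,14,3)

5,14,3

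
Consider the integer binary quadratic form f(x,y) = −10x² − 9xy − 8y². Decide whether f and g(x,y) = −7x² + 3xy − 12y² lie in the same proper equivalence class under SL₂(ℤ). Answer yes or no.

D₁ = -239, D₂ = -327
discriminants differ ⇒ not SL₂(ℤ)-equivalent

no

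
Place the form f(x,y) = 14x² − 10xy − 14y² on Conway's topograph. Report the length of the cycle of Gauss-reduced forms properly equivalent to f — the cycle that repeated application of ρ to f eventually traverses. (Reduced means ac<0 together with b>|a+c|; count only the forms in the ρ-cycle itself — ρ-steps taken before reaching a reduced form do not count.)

D = 884, ⌊√D⌋ = 29
descent: ρ → (-14,10,14)  [lands on river]
river: ρ → (14,18,-10)
river: ρ → (-10,22,10)
river: ρ → (10,18,-14)
ρ-cycle length = 4 (tail of 1 descent step not counted)

4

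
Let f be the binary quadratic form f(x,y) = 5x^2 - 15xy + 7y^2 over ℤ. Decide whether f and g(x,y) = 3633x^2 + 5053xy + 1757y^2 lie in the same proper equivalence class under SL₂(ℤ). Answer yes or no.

D₁ = 85, D₂ = 85
river cycle of f (length 6): (-3, 5, 5), (5, 5, -3), (-3, 7, 3), (3, 5, -5), (-5, 5, 3), (3, 7, -3)
river cycle of g (length 6): (5, 5, -3), (-3, 7, 3), (3, 5, -5), (-5, 5, 3), (3, 7, -3), (-3, 5, 5)
cycles coincide ⇒ equivalent

yes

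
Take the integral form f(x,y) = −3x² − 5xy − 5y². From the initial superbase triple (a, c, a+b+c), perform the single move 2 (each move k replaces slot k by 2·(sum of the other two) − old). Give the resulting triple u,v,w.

start (-3,-5,-13) = (f(1,0),f(0,1),f(1,1))
replace slot 2: 2·((-3)+(-13)) − (-5) = -27 → (-3,-27,-13)

-3,-27,-13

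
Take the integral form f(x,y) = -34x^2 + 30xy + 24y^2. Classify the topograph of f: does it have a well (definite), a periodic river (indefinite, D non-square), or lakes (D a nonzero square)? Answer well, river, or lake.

D = b²−4ac = 30² − 4·(-34)·24 = 4164
D > 0 non-square ⇒ indefinite ⇒ periodic river

river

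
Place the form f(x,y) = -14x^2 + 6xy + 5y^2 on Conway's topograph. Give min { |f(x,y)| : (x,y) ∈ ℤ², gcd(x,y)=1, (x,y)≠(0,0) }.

descent: ρ → (5,14,-6)  [lands on river]
river: ρ → (-6,10,9)
river: ρ → (9,8,-7)
river: ρ → (-7,6,10)
river: ρ → (10,14,-3)
river: ρ → (-3,16,5)
closes: descent 1, river 6
min |a| on river = 3

3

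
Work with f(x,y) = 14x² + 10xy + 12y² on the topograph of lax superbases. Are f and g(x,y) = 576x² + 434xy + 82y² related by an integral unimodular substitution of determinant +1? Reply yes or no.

D₁ = -572, D₂ = -572
f: flip: (14,10,12)→(12,-10,14)
f: reduced (well bottom): (12,-10,14) with a≤c, −a<b≤a
g: flip: (576,434,82)→(82,-434,576)
g: translate: b→58 (≡-434 mod 164), so (82,-434,576)→(82,58,12)
g: flip: (82,58,12)→(12,-58,82)
g: translate: b→-10 (≡-58 mod 24), so (12,-58,82)→(12,-10,14)
g: reduced (well bottom): (12,-10,14) with a≤c, −a<b≤a
reduced forms (12, -10, 14) vs (12, -10, 14) ⇒ equivalent

yes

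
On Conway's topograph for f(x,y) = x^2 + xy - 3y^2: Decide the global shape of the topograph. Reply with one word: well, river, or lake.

D = b²−4ac = 1² − 4·1·(-3) = 13
D > 0 non-square ⇒ indefinite ⇒ periodic river

river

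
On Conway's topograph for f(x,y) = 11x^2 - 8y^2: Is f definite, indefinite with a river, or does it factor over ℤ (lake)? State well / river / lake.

D = b²−4ac = 0² − 4·11·(-8) = 352
D > 0 non-square ⇒ indefinite ⇒ periodic river

river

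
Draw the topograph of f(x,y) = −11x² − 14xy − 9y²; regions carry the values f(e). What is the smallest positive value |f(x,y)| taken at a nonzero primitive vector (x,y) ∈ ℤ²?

translate: b→-8 (≡14 mod 22), so (11,14,9)→(11,-8,6)
flip: (11,-8,6)→(6,8,11)
translate: b→-4 (≡8 mod 12), so (6,8,11)→(6,-4,9)
reduced (well bottom): (6,-4,9) with a≤c, −a<b≤a
well minimum |f| = |-6| = 6 (negative-definite)

6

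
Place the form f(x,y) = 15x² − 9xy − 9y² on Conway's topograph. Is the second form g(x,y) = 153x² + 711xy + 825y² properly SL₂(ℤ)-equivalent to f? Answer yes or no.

D₁ = 621, D₂ = 621
river cycle of f (length 4): (-9, 9, 15), (15, 21, -3), (-3, 21, 15), (15, 9, -9)
river cycle of g (length 4): (15, 21, -3), (-3, 21, 15), (15, 9, -9), (-9, 9, 15)
cycles coincide ⇒ equivalent

yes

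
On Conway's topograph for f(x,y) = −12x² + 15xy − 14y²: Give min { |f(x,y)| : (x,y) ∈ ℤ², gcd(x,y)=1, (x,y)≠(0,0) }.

translate: b→9 (≡-15 mod 24), so (12,-15,14)→(12,9,11)
flip: (12,9,11)→(11,-9,12)
reduced (well bottom): (11,-9,12) with a≤c, −a<b≤a
well minimum |f| = |-11| = 11 (negative-definite)

11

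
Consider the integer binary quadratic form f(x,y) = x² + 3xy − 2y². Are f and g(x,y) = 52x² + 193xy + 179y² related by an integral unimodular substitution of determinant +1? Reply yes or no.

D₁ = 17, D₂ = 17
river cycle of f (length 6): (-2, 1, 2), (2, 3, -1), (-1, 3, 2), (2, 1, -2), (-2, 3, 1), (1, 3, -2)
river cycle of g (length 6): (1, 3, -2), (-2, 1, 2), (2, 3, -1), (-1, 3, 2), (2, 1, -2), (-2, 3, 1)
cycles coincide ⇒ equivalent

yes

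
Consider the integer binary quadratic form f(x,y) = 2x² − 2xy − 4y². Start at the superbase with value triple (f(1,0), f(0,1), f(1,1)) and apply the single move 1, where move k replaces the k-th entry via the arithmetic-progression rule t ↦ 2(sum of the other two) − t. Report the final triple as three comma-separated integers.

start (2,-4,-4) = (f(1,0),f(0,1),f(1,1))
replace slot 1: 2·((-4)+(-4)) − 2 = -18 → (-18,-4,-4)

-18,-4,-4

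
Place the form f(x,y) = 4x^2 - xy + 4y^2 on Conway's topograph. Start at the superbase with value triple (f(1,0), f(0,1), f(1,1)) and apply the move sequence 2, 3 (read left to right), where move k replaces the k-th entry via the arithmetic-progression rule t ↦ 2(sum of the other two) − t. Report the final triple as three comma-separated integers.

start (4,4,7) = (f(1,0),f(0,1),f(1,1))
replace slot 2: 2·(4+7) − 4 = 18 → (4,18,7)
replace slot 3: 2·(4+18) − 7 = 37 → (4,18,37)

4,18,37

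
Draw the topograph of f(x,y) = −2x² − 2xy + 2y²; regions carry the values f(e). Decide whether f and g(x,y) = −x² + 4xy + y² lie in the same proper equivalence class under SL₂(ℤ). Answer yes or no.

D₁ = 20, D₂ = 20
river cycle of f (length 2): (2, 2, -2), (-2, 2, 2)
river cycle of g (length 2): (1, 4, -1), (-1, 4, 1)
cycles differ ⇒ inequivalent

no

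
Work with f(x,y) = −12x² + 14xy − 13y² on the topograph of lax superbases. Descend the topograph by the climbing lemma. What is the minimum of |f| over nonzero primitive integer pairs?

translate: b→10 (≡-14 mod 24), so (12,-14,13)→(12,10,11)
flip: (12,10,11)→(11,-10,12)
reduced (well bottom): (11,-10,12) with a≤c, −a<b≤a
well minimum |f| = |-11| = 11 (negative-definite)

11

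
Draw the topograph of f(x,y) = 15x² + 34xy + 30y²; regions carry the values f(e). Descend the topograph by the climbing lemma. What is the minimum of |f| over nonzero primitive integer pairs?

translate: b→4 (≡34 mod 30), so (15,34,30)→(15,4,11)
flip: (15,4,11)→(11,-4,15)
reduced (well bottom): (11,-4,15) with a≤c, −a<b≤a
well minimum = a = 11

11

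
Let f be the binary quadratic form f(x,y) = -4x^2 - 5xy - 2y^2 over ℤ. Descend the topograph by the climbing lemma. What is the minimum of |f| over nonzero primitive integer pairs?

translate: b→-3 (≡5 mod 8), so (4,5,2)→(4,-3,1)
flip: (4,-3,1)→(1,3,4)
translate: b→1 (≡3 mod 2), so (1,3,4)→(1,1,2)
reduced (well bottom): (1,1,2) with a≤c, −a<b≤a
well minimum |f| = |-1| = 1 (negative-definite)

1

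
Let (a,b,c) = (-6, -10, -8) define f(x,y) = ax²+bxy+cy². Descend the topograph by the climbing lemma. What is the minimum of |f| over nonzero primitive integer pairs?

translate: b→-2 (≡10 mod 12), so (6,10,8)→(6,-2,4)
flip: (6,-2,4)→(4,2,6)
reduced (well bottom): (4,2,6) with a≤c, −a<b≤a
well minimum |f| = |-4| = 4 (negative-definite)

4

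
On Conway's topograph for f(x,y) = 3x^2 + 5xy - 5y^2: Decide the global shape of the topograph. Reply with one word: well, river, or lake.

D = b²−4ac = 5² − 4·3·(-5) = 85
D > 0 non-square ⇒ indefinite ⇒ periodic river

river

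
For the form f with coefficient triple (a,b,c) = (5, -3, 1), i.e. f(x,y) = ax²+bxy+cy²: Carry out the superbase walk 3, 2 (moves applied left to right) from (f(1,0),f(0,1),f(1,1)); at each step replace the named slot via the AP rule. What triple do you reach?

start (5,1,3) = (f(1,0),f(0,1),f(1,1))
replace slot 3: 2·(5+1) − 3 = 9 → (5,1,9)
replace slot 2: 2·(5+9) − 1 = 27 → (5,27,9)

5,27,9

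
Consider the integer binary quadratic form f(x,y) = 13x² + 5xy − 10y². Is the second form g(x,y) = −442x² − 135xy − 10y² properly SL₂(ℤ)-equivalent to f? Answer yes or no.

D₁ = 545, D₂ = 545
river cycle of f (length 8): (-10, 15, 8), (8, 17, -8), (-8, 15, 10), (10, 5, -13), (-13, 21, 2), (2, 23, -2), (-2, 21, 13), (13, 5, -10)
river cycle of g (length 8): (-10, 15, 8), (8, 17, -8), (-8, 15, 10), (10, 5, -13), (-13, 21, 2), (2, 23, -2), (-2, 21, 13), (13, 5, -10)
cycles coincide ⇒ equivalent

yes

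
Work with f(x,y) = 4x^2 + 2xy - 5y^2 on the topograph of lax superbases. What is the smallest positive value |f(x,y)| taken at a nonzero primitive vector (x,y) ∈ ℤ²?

river: ρ → (-5,8,1)
river: ρ → (1,8,-5)
river: ρ → (-5,2,4)
river: ρ → (4,6,-3)
river: ρ → (-3,6,4)
river: ρ → (4,2,-5)
closes: descent 0, river 6
min |a| on river = 1

1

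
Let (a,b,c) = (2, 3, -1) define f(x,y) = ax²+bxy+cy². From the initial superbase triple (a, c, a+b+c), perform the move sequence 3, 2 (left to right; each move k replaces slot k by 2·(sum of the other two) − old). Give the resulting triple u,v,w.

start (2,-1,4) = (f(1,0),f(0,1),f(1,1))
replace slot 3: 2·(2+(-1)) − 4 = -2 → (2,-1,-2)
replace slot 2: 2·(2+(-2)) − (-1) = 1 → (2,1,-2)

2,1,-2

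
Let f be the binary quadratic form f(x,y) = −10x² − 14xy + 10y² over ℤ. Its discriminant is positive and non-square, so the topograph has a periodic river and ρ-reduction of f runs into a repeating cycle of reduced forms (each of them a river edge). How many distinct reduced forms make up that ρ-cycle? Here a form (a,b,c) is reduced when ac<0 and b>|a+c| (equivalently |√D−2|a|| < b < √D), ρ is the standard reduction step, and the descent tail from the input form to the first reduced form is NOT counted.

D = 596, ⌊√D⌋ = 24
descent: ρ → (10,14,-10)  [lands on river]
river: ρ → (-10,6,14)
river: ρ → (14,22,-2)
river: ρ → (-2,22,14)
river: ρ → (14,6,-10)
river: ρ → (-10,14,10)
river: ρ → (10,6,-14)
river: ρ → (-14,22,2)
river: ρ → (2,22,-14)
river: ρ → (-14,6,10)
ρ-cycle length = 10 (tail of 1 descent step not counted)

10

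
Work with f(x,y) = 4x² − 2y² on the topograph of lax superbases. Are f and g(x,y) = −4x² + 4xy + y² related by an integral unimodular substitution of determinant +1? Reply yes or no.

D₁ = 32, D₂ = 32
river cycle of f (length 2): (-2, 4, 2), (2, 4, -2)
river cycle of g (length 2): (1, 4, -4), (-4, 4, 1)
cycles differ ⇒ inequivalent

no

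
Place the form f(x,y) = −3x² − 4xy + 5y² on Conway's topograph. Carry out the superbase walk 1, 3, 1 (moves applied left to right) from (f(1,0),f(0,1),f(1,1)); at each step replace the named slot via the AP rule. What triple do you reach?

start (-3,5,-2) = (f(1,0),f(0,1),f(1,1))
replace slot 1: 2·(5+(-2)) − (-3) = 9 → (9,5,-2)
replace slot 3: 2·(9+5) − (-2) = 30 → (9,5,30)
replace slot 1: 2·(5+30) − 9 = 61 → (61,5,30)

61,5,30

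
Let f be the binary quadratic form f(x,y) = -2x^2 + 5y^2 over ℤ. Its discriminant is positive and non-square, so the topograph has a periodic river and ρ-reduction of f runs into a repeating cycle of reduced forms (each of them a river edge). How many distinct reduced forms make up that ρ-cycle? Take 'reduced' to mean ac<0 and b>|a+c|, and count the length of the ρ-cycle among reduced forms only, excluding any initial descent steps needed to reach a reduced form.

D = 40, ⌊√D⌋ = 6
descent: ρ → (5,0,-2)
descent: ρ → (-2,4,3)  [lands on river]
river: ρ → (3,2,-3)
river: ρ → (-3,4,2)
river: ρ → (2,4,-3)
river: ρ → (-3,2,3)
river: ρ → (3,4,-2)
ρ-cycle length = 6 (tail of 2 descent steps not counted)

6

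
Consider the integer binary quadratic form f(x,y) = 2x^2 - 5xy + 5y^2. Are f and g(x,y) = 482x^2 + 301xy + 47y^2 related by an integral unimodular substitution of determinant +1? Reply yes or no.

D₁ = -15, D₂ = -15
f: translate: b→-1 (≡-5 mod 4), so (2,-5,5)→(2,-1,2)
f: flip: (2,-1,2)→(2,1,2)
f: reduced (well bottom): (2,1,2) with a≤c, −a<b≤a
g: flip: (482,301,47)→(47,-301,482)
g: translate: b→-19 (≡-301 mod 94), so (47,-301,482)→(47,-19,2)
g: flip: (47,-19,2)→(2,19,47)
g: translate: b→-1 (≡19 mod 4), so (2,19,47)→(2,-1,2)
g: flip: (2,-1,2)→(2,1,2)
g: reduced (well bottom): (2,1,2) with a≤c, −a<b≤a
reduced forms (2, 1, 2) vs (2, 1, 2) ⇒ equivalent

yes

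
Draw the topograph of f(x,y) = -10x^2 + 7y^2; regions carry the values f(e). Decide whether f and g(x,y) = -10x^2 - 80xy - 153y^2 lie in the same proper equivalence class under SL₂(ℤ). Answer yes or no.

D₁ = 280, D₂ = 280
river cycle of f (length 4): (7, 14, -3), (-3, 16, 2), (2, 16, -3), (-3, 14, 7)
river cycle of g (length 4): (7, 14, -3), (-3, 16, 2), (2, 16, -3), (-3, 14, 7)
cycles coincide ⇒ equivalent

yes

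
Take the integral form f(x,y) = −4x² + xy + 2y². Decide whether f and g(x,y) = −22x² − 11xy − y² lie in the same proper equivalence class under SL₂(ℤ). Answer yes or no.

D₁ = 33, D₂ = 33
river cycle of f (length 4): (2, 3, -3), (-3, 3, 2), (2, 5, -1), (-1, 5, 2)
river cycle of g (length 4): (-1, 5, 2), (2, 3, -3), (-3, 3, 2), (2, 5, -1)
cycles coincide ⇒ equivalent

yes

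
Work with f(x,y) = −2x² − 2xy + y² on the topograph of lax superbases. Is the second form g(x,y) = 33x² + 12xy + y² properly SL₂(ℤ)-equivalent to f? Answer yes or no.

D₁ = 12, D₂ = 12
river cycle of f (length 2): (1, 2, -2), (-2, 2, 1)
river cycle of g (length 2): (1, 2, -2), (-2, 2, 1)
cycles coincide ⇒ equivalent

yes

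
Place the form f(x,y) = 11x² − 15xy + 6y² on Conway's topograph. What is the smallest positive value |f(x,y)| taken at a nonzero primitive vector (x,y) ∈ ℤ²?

translate: b→7 (≡-15 mod 22), so (11,-15,6)→(11,7,2)
flip: (11,7,2)→(2,-7,11)
translate: b→1 (≡-7 mod 4), so (2,-7,11)→(2,1,5)
reduced (well bottom): (2,1,5) with a≤c, −a<b≤a
well minimum = a = 2

2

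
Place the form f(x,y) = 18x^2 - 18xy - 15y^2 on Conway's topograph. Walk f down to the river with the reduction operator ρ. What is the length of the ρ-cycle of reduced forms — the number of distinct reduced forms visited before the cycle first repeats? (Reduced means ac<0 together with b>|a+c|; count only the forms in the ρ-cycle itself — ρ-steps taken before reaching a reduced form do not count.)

D = 1404, ⌊√D⌋ = 37
descent: ρ → (-15,18,18)  [lands on river]
river: ρ → (18,18,-15)
river: ρ → (-15,12,21)
river: ρ → (21,30,-6)
river: ρ → (-6,30,21)
river: ρ → (21,12,-15)
ρ-cycle length = 6 (tail of 1 descent step not counted)

6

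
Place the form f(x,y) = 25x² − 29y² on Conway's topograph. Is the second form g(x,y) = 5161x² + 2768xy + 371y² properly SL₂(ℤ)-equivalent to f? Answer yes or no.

D₁ = 2900, D₂ = 2900
river cycle of f (length 6): (25, 50, -4), (-4, 46, 49), (49, 52, -1), (-1, 52, 49), (49, 46, -4), (-4, 50, 25)
river cycle of g (length 6): (25, 50, -4), (-4, 46, 49), (49, 52, -1), (-1, 52, 49), (49, 46, -4), (-4, 50, 25)
cycles coincide ⇒ equivalent

yes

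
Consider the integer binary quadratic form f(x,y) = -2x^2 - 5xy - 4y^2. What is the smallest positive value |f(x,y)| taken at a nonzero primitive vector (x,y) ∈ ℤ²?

translate: b→1 (≡5 mod 4), so (2,5,4)→(2,1,1)
flip: (2,1,1)→(1,-1,2)
translate: b→1 (≡-1 mod 2), so (1,-1,2)→(1,1,2)
reduced (well bottom): (1,1,2) with a≤c, −a<b≤a
well minimum |f| = |-1| = 1 (negative-definite)

1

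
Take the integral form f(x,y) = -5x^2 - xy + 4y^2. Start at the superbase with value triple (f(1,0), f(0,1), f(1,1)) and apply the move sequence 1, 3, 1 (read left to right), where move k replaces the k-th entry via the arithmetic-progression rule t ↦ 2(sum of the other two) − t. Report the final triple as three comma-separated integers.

start (-5,4,-2) = (f(1,0),f(0,1),f(1,1))
replace slot 1: 2·(4+(-2)) − (-5) = 9 → (9,4,-2)
replace slot 3: 2·(9+4) − (-2) = 28 → (9,4,28)
replace slot 1: 2·(4+28) − 9 = 55 → (55,4,28)

55,4,28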